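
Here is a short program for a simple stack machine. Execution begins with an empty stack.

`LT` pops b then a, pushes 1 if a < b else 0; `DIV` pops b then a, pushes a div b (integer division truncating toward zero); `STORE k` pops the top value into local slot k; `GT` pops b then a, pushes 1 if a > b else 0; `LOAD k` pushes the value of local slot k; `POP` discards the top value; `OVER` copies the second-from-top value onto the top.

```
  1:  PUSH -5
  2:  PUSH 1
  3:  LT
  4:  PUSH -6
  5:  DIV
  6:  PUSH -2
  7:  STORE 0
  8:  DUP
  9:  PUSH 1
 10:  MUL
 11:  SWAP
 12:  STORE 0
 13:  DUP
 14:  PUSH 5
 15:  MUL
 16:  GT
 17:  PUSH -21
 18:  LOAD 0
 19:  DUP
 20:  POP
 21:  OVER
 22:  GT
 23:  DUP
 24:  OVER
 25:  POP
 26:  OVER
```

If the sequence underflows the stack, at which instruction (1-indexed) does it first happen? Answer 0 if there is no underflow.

0

PUSH -5  -> [-5]
PUSH 1   -> [-5, 1]
LT       -> [1]
PUSH -6  -> [1, -6]
DIV      -> [0]
PUSH -2  -> [0, -2]
STORE 0  -> [0]
DUP      -> [0, 0]
PUSH 1   -> [0, 0, 1]
MUL      -> [0, 0]
SWAP     -> [0, 0]
STORE 0  -> [0]
DUP      -> [0, 0]
PUSH 5   -> [0, 0, 5]
MUL      -> [0, 0]
GT       -> [0]
PUSH -21 -> [0, -21]
LOAD 0   -> [0, -21, 0]
DUP      -> [0, -21, 0, 0]
POP      -> [0, -21, 0]
OVER     -> [0, -21, 0, -21]
GT       -> [0, -21, 1]
DUP      -> [0, -21, 1, 1]
OVER     -> [0, -21, 1, 1, 1]
POP      -> [0, -21, 1, 1]
OVER     -> [0, -21, 1, 1, 1]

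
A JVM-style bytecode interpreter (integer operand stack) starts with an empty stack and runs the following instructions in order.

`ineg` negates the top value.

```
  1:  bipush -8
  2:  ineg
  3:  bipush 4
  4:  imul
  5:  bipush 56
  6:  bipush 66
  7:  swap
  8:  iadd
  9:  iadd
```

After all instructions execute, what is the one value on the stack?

154

bipush -8 : [-8]
ineg      : [8]
bipush 4  : [8, 4]
imul      : [32]
bipush 56 : [32, 56]
bipush 66 : [32, 56, 66]
swap      : [32, 66, 56]
iadd      : [32, 122]
iadd      : [154]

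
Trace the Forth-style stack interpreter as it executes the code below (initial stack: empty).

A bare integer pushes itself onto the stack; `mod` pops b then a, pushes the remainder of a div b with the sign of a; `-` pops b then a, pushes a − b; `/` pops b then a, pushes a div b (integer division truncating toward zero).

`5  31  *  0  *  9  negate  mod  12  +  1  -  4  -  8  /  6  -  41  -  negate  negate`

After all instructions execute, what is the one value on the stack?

5      → 5
31     → 5 31
*      → 155
0      → 155 0
*      → 0
9      → 0 9
negate → 0 -9
mod    → 0
12     → 0 12
+      → 12
1      → 12 1
-      → 11
4      → 11 4
-      → 7
8      → 7 8
/      → 0
6      → 0 6
-      → -6
41     → -6 41
-      → -47
negate → 47
negate → -47

-47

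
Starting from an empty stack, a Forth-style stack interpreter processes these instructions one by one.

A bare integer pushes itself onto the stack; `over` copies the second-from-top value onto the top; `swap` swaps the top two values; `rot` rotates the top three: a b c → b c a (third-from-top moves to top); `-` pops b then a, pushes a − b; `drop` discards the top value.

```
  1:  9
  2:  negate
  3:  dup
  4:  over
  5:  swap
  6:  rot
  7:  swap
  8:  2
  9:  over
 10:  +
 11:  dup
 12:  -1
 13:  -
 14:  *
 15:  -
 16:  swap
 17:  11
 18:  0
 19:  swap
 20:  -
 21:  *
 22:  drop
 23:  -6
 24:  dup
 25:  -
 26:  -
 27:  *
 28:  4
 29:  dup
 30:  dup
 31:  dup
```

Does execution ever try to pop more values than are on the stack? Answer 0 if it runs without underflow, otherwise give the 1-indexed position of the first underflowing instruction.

0

9      : 9
negate : -9
dup    : -9 -9
over   : -9 -9 -9
swap   : -9 -9 -9
rot    : -9 -9 -9
swap   : -9 -9 -9
2      : -9 -9 -9 2
over   : -9 -9 -9 2 -9
+      : -9 -9 -9 -7
dup    : -9 -9 -9 -7 -7
-1     : -9 -9 -9 -7 -7 -1
-      : -9 -9 -9 -7 -6
*      : -9 -9 -9 42
-      : -9 -9 -51
swap   : -9 -51 -9
11     : -9 -51 -9 11
0      : -9 -51 -9 11 0
swap   : -9 -51 -9 0 11
-      : -9 -51 -9 -11
*      : -9 -51 99
drop   : -9 -51
-6     : -9 -51 -6
dup    : -9 -51 -6 -6
-      : -9 -51 0
-      : -9 -51
*      : 459
4      : 459 4
dup    : 459 4 4
dup    : 459 4 4 4
dup    : 459 4 4 4 4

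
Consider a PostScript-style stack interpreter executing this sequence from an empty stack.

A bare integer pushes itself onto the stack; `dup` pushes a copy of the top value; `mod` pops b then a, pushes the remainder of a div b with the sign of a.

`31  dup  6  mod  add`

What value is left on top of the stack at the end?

32

31  → 31
dup → 31 31
6   → 31 31 6
mod → 31 1
add → 32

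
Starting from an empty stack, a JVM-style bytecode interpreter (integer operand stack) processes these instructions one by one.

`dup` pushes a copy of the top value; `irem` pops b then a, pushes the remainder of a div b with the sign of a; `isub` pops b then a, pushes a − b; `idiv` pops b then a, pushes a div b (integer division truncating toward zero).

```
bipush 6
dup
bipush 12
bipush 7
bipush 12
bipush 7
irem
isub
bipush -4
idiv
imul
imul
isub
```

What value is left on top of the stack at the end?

6

bipush 6  : [6]
dup       : [6, 6]
bipush 12 : [6, 6, 12]
bipush 7  : [6, 6, 12, 7]
bipush 12 : [6, 6, 12, 7, 12]
bipush 7  : [6, 6, 12, 7, 12, 7]
irem      : [6, 6, 12, 7, 5]
isub      : [6, 6, 12, 2]
bipush -4 : [6, 6, 12, 2, -4]
idiv      : [6, 6, 12, 0]
imul      : [6, 6, 0]
imul      : [6, 0]
isub      : [6]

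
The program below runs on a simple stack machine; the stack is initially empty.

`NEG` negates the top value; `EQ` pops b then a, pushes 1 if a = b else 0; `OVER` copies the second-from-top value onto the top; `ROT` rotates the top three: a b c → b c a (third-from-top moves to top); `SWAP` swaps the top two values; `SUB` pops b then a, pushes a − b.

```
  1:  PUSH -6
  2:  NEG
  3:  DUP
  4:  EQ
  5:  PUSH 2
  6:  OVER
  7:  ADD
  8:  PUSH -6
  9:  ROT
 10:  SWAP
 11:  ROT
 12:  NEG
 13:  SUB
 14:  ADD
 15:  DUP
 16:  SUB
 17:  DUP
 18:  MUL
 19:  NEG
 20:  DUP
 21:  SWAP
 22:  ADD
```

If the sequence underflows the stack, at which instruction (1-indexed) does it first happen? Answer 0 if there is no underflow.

PUSH -6 -> [-6]
NEG     -> [6]
DUP     -> [6, 6]
EQ      -> [1]
PUSH 2  -> [1, 2]
OVER    -> [1, 2, 1]
ADD     -> [1, 3]
PUSH -6 -> [1, 3, -6]
ROT     -> [3, -6, 1]
SWAP    -> [3, 1, -6]
ROT     -> [1, -6, 3]
NEG     -> [1, -6, -3]
SUB     -> [1, -3]
ADD     -> [-2]
DUP     -> [-2, -2]
SUB     -> [0]
DUP     -> [0, 0]
MUL     -> [0]
NEG     -> [0]
DUP     -> [0, 0]
SWAP    -> [0, 0]
ADD     -> [0]

0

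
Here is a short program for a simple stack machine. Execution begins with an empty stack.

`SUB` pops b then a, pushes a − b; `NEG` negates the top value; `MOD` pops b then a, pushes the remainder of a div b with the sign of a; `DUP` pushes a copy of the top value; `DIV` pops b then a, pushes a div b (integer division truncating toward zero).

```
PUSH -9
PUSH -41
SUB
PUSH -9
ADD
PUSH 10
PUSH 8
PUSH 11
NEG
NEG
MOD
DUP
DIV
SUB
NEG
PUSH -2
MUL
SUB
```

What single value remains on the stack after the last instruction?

5

PUSH -9  -> [-9]
PUSH -41 -> [-9, -41]
SUB      -> [32]
PUSH -9  -> [32, -9]
ADD      -> [23]
PUSH 10  -> [23, 10]
PUSH 8   -> [23, 10, 8]
PUSH 11  -> [23, 10, 8, 11]
NEG      -> [23, 10, 8, -11]
NEG      -> [23, 10, 8, 11]
MOD      -> [23, 10, 8]
DUP      -> [23, 10, 8, 8]
DIV      -> [23, 10, 1]
SUB      -> [23, 9]
NEG      -> [23, -9]
PUSH -2  -> [23, -9, -2]
MUL      -> [23, 18]
SUB      -> [5]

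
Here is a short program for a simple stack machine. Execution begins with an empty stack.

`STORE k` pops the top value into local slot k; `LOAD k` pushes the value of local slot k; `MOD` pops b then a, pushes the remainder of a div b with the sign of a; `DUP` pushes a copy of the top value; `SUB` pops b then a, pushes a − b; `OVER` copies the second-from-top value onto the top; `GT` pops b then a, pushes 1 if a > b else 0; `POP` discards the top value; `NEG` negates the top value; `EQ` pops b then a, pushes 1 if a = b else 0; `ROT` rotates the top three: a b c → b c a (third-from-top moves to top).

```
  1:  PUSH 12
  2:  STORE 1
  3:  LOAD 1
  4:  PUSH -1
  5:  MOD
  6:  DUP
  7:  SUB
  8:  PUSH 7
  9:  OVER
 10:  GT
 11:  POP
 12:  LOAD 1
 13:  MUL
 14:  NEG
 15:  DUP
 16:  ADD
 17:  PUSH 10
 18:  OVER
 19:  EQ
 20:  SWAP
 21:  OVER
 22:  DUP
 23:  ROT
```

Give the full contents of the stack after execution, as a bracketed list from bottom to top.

[0, 0, 0, 0]

PUSH 12  [12]
STORE 1  []
LOAD 1   [12]
PUSH -1  [12, -1]
MOD      [0]
DUP      [0, 0]
SUB      [0]
PUSH 7   [0, 7]
OVER     [0, 7, 0]
GT       [0, 1]
POP      [0]
LOAD 1   [0, 12]
MUL      [0]
NEG      [0]
DUP      [0, 0]
ADD      [0]
PUSH 10  [0, 10]
OVER     [0, 10, 0]
EQ       [0, 0]
SWAP     [0, 0]
OVER     [0, 0, 0]
DUP      [0, 0, 0, 0]
ROT      [0, 0, 0, 0]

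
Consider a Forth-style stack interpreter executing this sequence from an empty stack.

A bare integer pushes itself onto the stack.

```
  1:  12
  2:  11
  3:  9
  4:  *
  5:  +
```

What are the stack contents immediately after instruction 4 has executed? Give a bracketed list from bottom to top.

12 : 12
11 : 12 11
9  : 12 11 9
*  : 12 99

[12, 99]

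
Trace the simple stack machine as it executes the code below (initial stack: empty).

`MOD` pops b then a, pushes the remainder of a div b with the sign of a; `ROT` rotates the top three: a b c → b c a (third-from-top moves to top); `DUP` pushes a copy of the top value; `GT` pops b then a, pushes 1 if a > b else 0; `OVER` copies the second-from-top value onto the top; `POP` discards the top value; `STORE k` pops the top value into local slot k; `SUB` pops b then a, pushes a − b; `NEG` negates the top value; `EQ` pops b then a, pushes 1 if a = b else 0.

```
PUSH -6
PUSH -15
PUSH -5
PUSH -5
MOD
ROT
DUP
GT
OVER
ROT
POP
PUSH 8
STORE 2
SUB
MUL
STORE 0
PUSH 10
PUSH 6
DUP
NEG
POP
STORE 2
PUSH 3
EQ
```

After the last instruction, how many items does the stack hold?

1

PUSH -6  -> [-6]
PUSH -15 -> [-6, -15]
PUSH -5  -> [-6, -15, -5]
PUSH -5  -> [-6, -15, -5, -5]
MOD      -> [-6, -15, 0]
ROT      -> [-15, 0, -6]
DUP      -> [-15, 0, -6, -6]
GT       -> [-15, 0, 0]
OVER     -> [-15, 0, 0, 0]
ROT      -> [-15, 0, 0, 0]
POP      -> [-15, 0, 0]
PUSH 8   -> [-15, 0, 0, 8]
STORE 2  -> [-15, 0, 0]
SUB      -> [-15, 0]
MUL      -> [0]
STORE 0  -> []
PUSH 10  -> [10]
PUSH 6   -> [10, 6]
DUP      -> [10, 6, 6]
NEG      -> [10, 6, -6]
POP      -> [10, 6]
STORE 2  -> [10]
PUSH 3   -> [10, 3]
EQ       -> [0]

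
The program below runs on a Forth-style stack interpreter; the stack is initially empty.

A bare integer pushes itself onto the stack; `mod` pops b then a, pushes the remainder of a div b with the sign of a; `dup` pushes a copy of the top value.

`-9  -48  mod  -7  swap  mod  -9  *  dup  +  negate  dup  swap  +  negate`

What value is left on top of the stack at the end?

-9     → [-9]
-48    → [-9, -48]
mod    → [-9]
-7     → [-9, -7]
swap   → [-7, -9]
mod    → [-7]
-9     → [-7, -9]
*      → [63]
dup    → [63, 63]
+      → [126]
negate → [-126]
dup    → [-126, -126]
swap   → [-126, -126]
+      → [-252]
negate → [252]

252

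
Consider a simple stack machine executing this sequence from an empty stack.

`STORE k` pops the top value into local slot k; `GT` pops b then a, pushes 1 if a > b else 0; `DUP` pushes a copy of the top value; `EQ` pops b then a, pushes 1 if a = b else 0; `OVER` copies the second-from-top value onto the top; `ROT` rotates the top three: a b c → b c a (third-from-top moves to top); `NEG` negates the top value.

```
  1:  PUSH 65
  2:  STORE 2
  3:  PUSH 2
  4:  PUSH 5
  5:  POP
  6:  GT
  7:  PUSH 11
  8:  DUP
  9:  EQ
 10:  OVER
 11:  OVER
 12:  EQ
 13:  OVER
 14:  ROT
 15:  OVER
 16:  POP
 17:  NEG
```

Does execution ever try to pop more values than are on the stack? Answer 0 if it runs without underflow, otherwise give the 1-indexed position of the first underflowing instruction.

PUSH 65 : 65
STORE 2 : (empty)
PUSH 2  : 2
PUSH 5  : 2 5
POP     : 2
GT  — needs 2 operands, stack has 1 → underflow

6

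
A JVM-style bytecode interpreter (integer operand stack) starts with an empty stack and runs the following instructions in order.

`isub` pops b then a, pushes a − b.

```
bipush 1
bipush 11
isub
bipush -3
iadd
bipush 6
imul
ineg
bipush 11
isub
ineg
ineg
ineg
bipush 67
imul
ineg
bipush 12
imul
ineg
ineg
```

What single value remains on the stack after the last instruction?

53868

bipush 1   1
bipush 11  1 11
isub       -10
bipush -3  -10 -3
iadd       -13
bipush 6   -13 6
imul       -78
ineg       78
bipush 11  78 11
isub       67
ineg       -67
ineg       67
ineg       -67
bipush 67  -67 67
imul       -4489
ineg       4489
bipush 12  4489 12
imul       53868
ineg       -53868
ineg       53868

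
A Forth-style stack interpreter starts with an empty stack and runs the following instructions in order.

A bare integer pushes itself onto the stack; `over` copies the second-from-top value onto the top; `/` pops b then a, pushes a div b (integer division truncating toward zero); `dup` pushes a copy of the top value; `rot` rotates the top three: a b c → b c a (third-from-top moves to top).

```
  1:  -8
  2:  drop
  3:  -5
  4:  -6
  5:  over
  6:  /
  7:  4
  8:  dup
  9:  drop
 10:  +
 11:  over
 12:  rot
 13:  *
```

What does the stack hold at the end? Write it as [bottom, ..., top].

[5, 25]

-8    -8
drop  (empty)
-5    -5
-6    -5 -6
over  -5 -6 -5
/     -5 1
4     -5 1 4
dup   -5 1 4 4
drop  -5 1 4
+     -5 5
over  -5 5 -5
rot   5 -5 -5
*     5 25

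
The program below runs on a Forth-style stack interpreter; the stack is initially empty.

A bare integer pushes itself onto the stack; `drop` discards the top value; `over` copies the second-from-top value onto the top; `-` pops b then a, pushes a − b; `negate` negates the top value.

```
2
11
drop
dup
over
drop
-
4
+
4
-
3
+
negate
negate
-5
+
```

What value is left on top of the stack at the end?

-2

2      : [2]
11     : [2, 11]
drop   : [2]
dup    : [2, 2]
over   : [2, 2, 2]
drop   : [2, 2]
-      : [0]
4      : [0, 4]
+      : [4]
4      : [4, 4]
-      : [0]
3      : [0, 3]
+      : [3]
negate : [-3]
negate : [3]
-5     : [3, -5]
+      : [-2]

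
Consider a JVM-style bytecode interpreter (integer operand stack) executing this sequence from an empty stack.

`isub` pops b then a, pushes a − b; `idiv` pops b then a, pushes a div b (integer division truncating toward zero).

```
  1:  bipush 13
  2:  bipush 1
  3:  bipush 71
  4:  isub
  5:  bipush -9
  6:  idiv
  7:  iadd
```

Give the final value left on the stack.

20

bipush 13  13
bipush 1   13 1
bipush 71  13 1 71
isub       13 -70
bipush -9  13 -70 -9
idiv       13 7
iadd       20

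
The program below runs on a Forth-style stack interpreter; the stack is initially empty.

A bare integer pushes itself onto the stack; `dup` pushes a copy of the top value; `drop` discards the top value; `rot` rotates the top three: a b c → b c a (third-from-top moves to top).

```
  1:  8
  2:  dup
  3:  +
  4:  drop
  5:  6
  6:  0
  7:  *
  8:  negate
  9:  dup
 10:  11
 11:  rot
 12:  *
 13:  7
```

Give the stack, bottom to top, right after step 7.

8    → 8
dup  → 8 8
+    → 16
drop → (empty)
6    → 6
0    → 6 0
*    → 0

[0]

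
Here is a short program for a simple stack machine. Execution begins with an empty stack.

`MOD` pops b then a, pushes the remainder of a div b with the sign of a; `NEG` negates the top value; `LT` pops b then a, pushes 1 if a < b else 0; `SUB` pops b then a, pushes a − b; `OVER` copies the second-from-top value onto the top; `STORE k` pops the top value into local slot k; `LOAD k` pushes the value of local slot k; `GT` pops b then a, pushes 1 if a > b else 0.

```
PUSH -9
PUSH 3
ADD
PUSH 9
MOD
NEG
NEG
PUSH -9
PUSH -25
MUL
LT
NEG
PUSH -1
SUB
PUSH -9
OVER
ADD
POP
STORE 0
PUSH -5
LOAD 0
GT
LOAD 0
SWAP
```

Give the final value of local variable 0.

PUSH -9  → -9
PUSH 3   → -9 3
ADD      → -6
PUSH 9   → -6 9
MOD      → -6
NEG      → 6
NEG      → -6
PUSH -9  → -6 -9
PUSH -25 → -6 -9 -25
MUL      → -6 225
LT       → 1
NEG      → -1
PUSH -1  → -1 -1
SUB      → 0
PUSH -9  → 0 -9
OVER     → 0 -9 0
ADD      → 0 -9
POP      → 0
STORE 0  → (empty)
PUSH -5  → -5
LOAD 0   → -5 0
GT       → 0
LOAD 0   → 0 0
SWAP     → 0 0

0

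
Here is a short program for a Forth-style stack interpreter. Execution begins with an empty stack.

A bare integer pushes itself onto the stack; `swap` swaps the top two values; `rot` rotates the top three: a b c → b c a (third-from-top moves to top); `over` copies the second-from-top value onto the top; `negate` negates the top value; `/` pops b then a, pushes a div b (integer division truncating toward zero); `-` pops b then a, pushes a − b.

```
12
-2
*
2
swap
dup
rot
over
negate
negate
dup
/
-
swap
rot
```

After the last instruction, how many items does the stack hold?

12     → [12]
-2     → [12, -2]
*      → [-24]
2      → [-24, 2]
swap   → [2, -24]
dup    → [2, -24, -24]
rot    → [-24, -24, 2]
over   → [-24, -24, 2, -24]
negate → [-24, -24, 2, 24]
negate → [-24, -24, 2, -24]
dup    → [-24, -24, 2, -24, -24]
/      → [-24, -24, 2, 1]
-      → [-24, -24, 1]
swap   → [-24, 1, -24]
rot    → [1, -24, -24]

3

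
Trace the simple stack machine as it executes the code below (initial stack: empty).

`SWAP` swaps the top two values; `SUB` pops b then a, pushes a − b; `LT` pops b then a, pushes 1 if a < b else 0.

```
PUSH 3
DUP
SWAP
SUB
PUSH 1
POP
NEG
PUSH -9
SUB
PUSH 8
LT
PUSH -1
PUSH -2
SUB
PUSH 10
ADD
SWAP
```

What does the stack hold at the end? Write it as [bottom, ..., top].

PUSH 3  : 3
DUP     : 3 3
SWAP    : 3 3
SUB     : 0
PUSH 1  : 0 1
POP     : 0
NEG     : 0
PUSH -9 : 0 -9
SUB     : 9
PUSH 8  : 9 8
LT      : 0
PUSH -1 : 0 -1
PUSH -2 : 0 -1 -2
SUB     : 0 1
PUSH 10 : 0 1 10
ADD     : 0 11
SWAP    : 11 0

[11, 0]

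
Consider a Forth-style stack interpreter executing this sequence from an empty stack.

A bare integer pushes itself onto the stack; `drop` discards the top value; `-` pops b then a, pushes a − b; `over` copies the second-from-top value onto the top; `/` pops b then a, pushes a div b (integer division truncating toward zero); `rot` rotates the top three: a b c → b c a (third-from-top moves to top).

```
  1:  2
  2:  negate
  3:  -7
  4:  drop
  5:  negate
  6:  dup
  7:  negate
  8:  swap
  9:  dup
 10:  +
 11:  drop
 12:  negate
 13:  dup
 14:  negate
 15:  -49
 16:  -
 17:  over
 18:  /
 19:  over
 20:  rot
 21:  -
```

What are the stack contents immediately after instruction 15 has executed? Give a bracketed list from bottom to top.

2       [2]
negate  [-2]
-7      [-2, -7]
drop    [-2]
negate  [2]
dup     [2, 2]
negate  [2, -2]
swap    [-2, 2]
dup     [-2, 2, 2]
+       [-2, 4]
drop    [-2]
negate  [2]
dup     [2, 2]
negate  [2, -2]
-49     [2, -2, -49]

[2, -2, -49]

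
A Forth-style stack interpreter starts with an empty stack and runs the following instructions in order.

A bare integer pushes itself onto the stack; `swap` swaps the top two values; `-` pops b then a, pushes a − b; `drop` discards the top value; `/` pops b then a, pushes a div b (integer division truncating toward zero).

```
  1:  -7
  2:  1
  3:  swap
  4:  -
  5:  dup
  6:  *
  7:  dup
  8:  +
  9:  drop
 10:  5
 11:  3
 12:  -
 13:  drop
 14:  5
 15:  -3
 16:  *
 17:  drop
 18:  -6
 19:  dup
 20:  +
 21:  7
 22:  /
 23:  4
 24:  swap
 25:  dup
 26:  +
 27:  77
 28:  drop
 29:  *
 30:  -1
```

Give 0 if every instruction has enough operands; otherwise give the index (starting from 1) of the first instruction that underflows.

0

-7    [-7]
1     [-7, 1]
swap  [1, -7]
-     [8]
dup   [8, 8]
*     [64]
dup   [64, 64]
+     [128]
drop  []
5     [5]
3     [5, 3]
-     [2]
drop  []
5     [5]
-3    [5, -3]
*     [-15]
drop  []
-6    [-6]
dup   [-6, -6]
+     [-12]
7     [-12, 7]
/     [-1]
4     [-1, 4]
swap  [4, -1]
dup   [4, -1, -1]
+     [4, -2]
77    [4, -2, 77]
drop  [4, -2]
*     [-8]
-1    [-8, -1]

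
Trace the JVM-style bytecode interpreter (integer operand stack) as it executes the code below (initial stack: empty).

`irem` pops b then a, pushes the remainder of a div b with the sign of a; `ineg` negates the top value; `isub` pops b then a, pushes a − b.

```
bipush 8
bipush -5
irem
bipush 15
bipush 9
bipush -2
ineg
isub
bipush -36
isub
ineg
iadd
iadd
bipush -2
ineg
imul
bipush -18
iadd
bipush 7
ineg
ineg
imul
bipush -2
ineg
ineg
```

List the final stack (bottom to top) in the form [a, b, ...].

[-476, -2]

bipush 8    8
bipush -5   8 -5
irem        3
bipush 15   3 15
bipush 9    3 15 9
bipush -2   3 15 9 -2
ineg        3 15 9 2
isub        3 15 7
bipush -36  3 15 7 -36
isub        3 15 43
ineg        3 15 -43
iadd        3 -28
iadd        -25
bipush -2   -25 -2
ineg        -25 2
imul        -50
bipush -18  -50 -18
iadd        -68
bipush 7    -68 7
ineg        -68 -7
ineg        -68 7
imul        -476
bipush -2   -476 -2
ineg        -476 2
ineg        -476 -2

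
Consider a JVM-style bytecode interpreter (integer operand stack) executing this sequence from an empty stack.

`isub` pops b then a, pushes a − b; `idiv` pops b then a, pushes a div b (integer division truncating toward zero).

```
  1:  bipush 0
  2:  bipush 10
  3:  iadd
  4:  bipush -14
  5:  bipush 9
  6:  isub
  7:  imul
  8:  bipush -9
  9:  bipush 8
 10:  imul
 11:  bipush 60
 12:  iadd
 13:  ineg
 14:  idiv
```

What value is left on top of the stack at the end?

bipush 0    0
bipush 10   0 10
iadd        10
bipush -14  10 -14
bipush 9    10 -14 9
isub        10 -23
imul        -230
bipush -9   -230 -9
bipush 8    -230 -9 8
imul        -230 -72
bipush 60   -230 -72 60
iadd        -230 -12
ineg        -230 12
idiv        -19

-19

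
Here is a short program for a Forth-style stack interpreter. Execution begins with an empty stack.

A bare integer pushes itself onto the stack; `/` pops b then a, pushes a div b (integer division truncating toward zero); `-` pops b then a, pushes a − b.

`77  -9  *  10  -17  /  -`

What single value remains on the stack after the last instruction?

77  -> [77]
-9  -> [77, -9]
*   -> [-693]
10  -> [-693, 10]
-17 -> [-693, 10, -17]
/   -> [-693, 0]
-   -> [-693]

-693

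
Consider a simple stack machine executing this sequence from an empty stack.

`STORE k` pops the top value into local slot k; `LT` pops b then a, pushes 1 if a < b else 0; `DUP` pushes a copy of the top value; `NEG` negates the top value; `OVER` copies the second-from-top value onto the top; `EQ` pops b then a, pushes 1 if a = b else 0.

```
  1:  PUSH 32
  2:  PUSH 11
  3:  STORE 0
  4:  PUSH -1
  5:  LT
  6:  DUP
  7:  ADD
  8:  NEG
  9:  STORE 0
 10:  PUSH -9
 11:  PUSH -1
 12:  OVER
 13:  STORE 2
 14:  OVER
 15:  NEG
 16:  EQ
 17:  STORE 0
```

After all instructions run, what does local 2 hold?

-9

PUSH 32 -> [32]
PUSH 11 -> [32, 11]
STORE 0 -> [32]
PUSH -1 -> [32, -1]
LT      -> [0]
DUP     -> [0, 0]
ADD     -> [0]
NEG     -> [0]
STORE 0 -> []
PUSH -9 -> [-9]
PUSH -1 -> [-9, -1]
OVER    -> [-9, -1, -9]
STORE 2 -> [-9, -1]
OVER    -> [-9, -1, -9]
NEG     -> [-9, -1, 9]
EQ      -> [-9, 0]
STORE 0 -> [-9]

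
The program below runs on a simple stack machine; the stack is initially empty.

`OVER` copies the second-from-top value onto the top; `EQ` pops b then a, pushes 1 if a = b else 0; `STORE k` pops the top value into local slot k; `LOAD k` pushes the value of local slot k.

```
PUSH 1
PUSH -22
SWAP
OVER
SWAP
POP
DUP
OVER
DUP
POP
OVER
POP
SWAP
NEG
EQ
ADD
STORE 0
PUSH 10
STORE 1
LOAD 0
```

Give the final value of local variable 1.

10

PUSH 1   → [1]
PUSH -22 → [1, -22]
SWAP     → [-22, 1]
OVER     → [-22, 1, -22]
SWAP     → [-22, -22, 1]
POP      → [-22, -22]
DUP      → [-22, -22, -22]
OVER     → [-22, -22, -22, -22]
DUP      → [-22, -22, -22, -22, -22]
POP      → [-22, -22, -22, -22]
OVER     → [-22, -22, -22, -22, -22]
POP      → [-22, -22, -22, -22]
SWAP     → [-22, -22, -22, -22]
NEG      → [-22, -22, -22, 22]
EQ       → [-22, -22, 0]
ADD      → [-22, -22]
STORE 0  → [-22]
PUSH 10  → [-22, 10]
STORE 1  → [-22]
LOAD 0   → [-22, -22]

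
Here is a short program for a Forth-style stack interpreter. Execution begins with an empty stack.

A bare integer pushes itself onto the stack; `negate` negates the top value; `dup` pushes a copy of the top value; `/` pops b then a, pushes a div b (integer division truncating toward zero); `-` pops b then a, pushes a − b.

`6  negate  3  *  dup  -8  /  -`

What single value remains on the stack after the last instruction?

6      -> 6
negate -> -6
3      -> -6 3
*      -> -18
dup    -> -18 -18
-8     -> -18 -18 -8
/      -> -18 2
-      -> -20

-20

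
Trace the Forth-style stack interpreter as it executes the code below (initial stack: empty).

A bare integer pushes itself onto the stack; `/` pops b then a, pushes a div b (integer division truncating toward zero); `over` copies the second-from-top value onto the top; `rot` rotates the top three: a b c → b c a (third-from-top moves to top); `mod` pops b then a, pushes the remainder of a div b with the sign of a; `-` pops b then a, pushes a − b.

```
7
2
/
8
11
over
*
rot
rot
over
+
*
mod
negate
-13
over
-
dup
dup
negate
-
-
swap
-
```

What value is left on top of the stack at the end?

7      → [7]
2      → [7, 2]
/      → [3]
8      → [3, 8]
11     → [3, 8, 11]
over   → [3, 8, 11, 8]
*      → [3, 8, 88]
rot    → [8, 88, 3]
rot    → [88, 3, 8]
over   → [88, 3, 8, 3]
+      → [88, 3, 11]
*      → [88, 33]
mod    → [22]
negate → [-22]
-13    → [-22, -13]
over   → [-22, -13, -22]
-      → [-22, 9]
dup    → [-22, 9, 9]
dup    → [-22, 9, 9, 9]
negate → [-22, 9, 9, -9]
-      → [-22, 9, 18]
-      → [-22, -9]
swap   → [-9, -22]
-      → [13]

13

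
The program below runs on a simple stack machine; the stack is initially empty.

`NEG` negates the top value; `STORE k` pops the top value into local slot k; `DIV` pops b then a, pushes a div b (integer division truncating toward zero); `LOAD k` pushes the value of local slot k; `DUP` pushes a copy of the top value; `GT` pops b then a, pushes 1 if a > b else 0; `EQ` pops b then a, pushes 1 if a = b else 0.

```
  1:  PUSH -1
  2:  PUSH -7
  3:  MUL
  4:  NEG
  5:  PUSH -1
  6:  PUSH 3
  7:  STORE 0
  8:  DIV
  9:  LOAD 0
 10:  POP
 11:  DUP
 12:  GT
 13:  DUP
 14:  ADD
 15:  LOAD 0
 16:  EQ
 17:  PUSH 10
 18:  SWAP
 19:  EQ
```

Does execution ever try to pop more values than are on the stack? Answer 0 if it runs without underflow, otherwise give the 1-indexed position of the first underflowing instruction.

0

PUSH -1 : [-1]
PUSH -7 : [-1, -7]
MUL     : [7]
NEG     : [-7]
PUSH -1 : [-7, -1]
PUSH 3  : [-7, -1, 3]
STORE 0 : [-7, -1]
DIV     : [7]
LOAD 0  : [7, 3]
POP     : [7]
DUP     : [7, 7]
GT      : [0]
DUP     : [0, 0]
ADD     : [0]
LOAD 0  : [0, 3]
EQ      : [0]
PUSH 10 : [0, 10]
SWAP    : [10, 0]
EQ      : [0]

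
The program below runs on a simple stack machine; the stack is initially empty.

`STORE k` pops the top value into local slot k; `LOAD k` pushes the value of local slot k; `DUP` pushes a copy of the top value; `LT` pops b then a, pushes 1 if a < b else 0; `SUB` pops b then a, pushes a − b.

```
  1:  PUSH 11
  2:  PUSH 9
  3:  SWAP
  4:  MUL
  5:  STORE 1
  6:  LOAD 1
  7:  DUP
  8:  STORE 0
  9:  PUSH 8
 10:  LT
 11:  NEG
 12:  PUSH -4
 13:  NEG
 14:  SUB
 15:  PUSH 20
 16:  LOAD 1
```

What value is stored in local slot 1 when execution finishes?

99

PUSH 11 : 11
PUSH 9  : 11 9
SWAP    : 9 11
MUL     : 99
STORE 1 : (empty)
LOAD 1  : 99
DUP     : 99 99
STORE 0 : 99
PUSH 8  : 99 8
LT      : 0
NEG     : 0
PUSH -4 : 0 -4
NEG     : 0 4
SUB     : -4
PUSH 20 : -4 20
LOAD 1  : -4 20 99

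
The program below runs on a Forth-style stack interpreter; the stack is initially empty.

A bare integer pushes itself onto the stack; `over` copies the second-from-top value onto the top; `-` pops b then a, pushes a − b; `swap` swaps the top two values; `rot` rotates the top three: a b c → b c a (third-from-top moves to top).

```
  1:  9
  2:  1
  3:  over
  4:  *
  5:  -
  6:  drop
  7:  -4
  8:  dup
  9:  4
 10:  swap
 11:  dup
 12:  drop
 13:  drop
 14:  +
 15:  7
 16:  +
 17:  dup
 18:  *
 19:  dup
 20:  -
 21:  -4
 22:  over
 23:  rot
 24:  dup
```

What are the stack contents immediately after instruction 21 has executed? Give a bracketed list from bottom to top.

[0, -4]

9    → [9]
1    → [9, 1]
over → [9, 1, 9]
*    → [9, 9]
-    → [0]
drop → []
-4   → [-4]
dup  → [-4, -4]
4    → [-4, -4, 4]
swap → [-4, 4, -4]
dup  → [-4, 4, -4, -4]
drop → [-4, 4, -4]
drop → [-4, 4]
+    → [0]
7    → [0, 7]
+    → [7]
dup  → [7, 7]
*    → [49]
dup  → [49, 49]
-    → [0]
-4   → [0, -4]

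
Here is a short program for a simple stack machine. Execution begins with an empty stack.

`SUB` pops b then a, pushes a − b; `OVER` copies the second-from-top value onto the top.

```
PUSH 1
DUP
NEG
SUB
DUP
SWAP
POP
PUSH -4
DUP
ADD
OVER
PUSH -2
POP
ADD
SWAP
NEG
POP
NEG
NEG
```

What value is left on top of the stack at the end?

PUSH 1  : [1]
DUP     : [1, 1]
NEG     : [1, -1]
SUB     : [2]
DUP     : [2, 2]
SWAP    : [2, 2]
POP     : [2]
PUSH -4 : [2, -4]
DUP     : [2, -4, -4]
ADD     : [2, -8]
OVER    : [2, -8, 2]
PUSH -2 : [2, -8, 2, -2]
POP     : [2, -8, 2]
ADD     : [2, -6]
SWAP    : [-6, 2]
NEG     : [-6, -2]
POP     : [-6]
NEG     : [6]
NEG     : [-6]

-6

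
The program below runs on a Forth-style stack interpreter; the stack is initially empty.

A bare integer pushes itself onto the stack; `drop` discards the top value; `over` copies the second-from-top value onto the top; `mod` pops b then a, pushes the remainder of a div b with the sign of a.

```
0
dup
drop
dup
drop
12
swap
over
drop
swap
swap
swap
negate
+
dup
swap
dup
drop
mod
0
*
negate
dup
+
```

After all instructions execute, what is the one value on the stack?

0

0      : [0]
dup    : [0, 0]
drop   : [0]
dup    : [0, 0]
drop   : [0]
12     : [0, 12]
swap   : [12, 0]
over   : [12, 0, 12]
drop   : [12, 0]
swap   : [0, 12]
swap   : [12, 0]
swap   : [0, 12]
negate : [0, -12]
+      : [-12]
dup    : [-12, -12]
swap   : [-12, -12]
dup    : [-12, -12, -12]
drop   : [-12, -12]
mod    : [0]
0      : [0, 0]
*      : [0]
negate : [0]
dup    : [0, 0]
+      : [0]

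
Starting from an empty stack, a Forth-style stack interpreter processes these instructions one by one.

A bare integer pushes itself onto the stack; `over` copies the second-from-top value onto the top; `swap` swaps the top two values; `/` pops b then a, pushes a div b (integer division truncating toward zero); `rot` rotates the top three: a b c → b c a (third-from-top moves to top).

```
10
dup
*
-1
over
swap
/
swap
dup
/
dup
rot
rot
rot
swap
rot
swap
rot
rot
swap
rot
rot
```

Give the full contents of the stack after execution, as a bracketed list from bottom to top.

[1, 1, -100]

10   → [10]
dup  → [10, 10]
*    → [100]
-1   → [100, -1]
over → [100, -1, 100]
swap → [100, 100, -1]
/    → [100, -100]
swap → [-100, 100]
dup  → [-100, 100, 100]
/    → [-100, 1]
dup  → [-100, 1, 1]
rot  → [1, 1, -100]
rot  → [1, -100, 1]
rot  → [-100, 1, 1]
swap → [-100, 1, 1]
rot  → [1, 1, -100]
swap → [1, -100, 1]
rot  → [-100, 1, 1]
rot  → [1, 1, -100]
swap → [1, -100, 1]
rot  → [-100, 1, 1]
rot  → [1, 1, -100]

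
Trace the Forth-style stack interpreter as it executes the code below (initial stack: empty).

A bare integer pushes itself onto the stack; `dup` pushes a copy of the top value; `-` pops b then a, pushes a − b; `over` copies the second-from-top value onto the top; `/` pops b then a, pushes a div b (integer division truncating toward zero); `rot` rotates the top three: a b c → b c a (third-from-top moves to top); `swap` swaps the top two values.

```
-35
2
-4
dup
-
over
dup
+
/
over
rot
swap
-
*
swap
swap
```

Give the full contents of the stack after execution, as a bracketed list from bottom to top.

[-35, 0]

-35  : [-35]
2    : [-35, 2]
-4   : [-35, 2, -4]
dup  : [-35, 2, -4, -4]
-    : [-35, 2, 0]
over : [-35, 2, 0, 2]
dup  : [-35, 2, 0, 2, 2]
+    : [-35, 2, 0, 4]
/    : [-35, 2, 0]
over : [-35, 2, 0, 2]
rot  : [-35, 0, 2, 2]
swap : [-35, 0, 2, 2]
-    : [-35, 0, 0]
*    : [-35, 0]
swap : [0, -35]
swap : [-35, 0]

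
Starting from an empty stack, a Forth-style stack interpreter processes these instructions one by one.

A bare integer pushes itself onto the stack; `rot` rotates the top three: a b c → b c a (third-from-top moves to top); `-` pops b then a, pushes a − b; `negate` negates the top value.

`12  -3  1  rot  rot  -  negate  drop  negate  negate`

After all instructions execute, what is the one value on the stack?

12      [12]
-3      [12, -3]
1       [12, -3, 1]
rot     [-3, 1, 12]
rot     [1, 12, -3]
-       [1, 15]
negate  [1, -15]
drop    [1]
negate  [-1]
negate  [1]

1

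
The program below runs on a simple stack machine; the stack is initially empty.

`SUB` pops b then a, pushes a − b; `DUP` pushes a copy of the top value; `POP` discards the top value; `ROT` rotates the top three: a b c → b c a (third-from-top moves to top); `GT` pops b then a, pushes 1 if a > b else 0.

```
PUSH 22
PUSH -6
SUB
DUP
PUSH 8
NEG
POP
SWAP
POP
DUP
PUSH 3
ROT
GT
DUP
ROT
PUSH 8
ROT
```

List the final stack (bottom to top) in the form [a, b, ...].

[0, 28, 8, 0]

PUSH 22 -> 22
PUSH -6 -> 22 -6
SUB     -> 28
DUP     -> 28 28
PUSH 8  -> 28 28 8
NEG     -> 28 28 -8
POP     -> 28 28
SWAP    -> 28 28
POP     -> 28
DUP     -> 28 28
PUSH 3  -> 28 28 3
ROT     -> 28 3 28
GT      -> 28 0
DUP     -> 28 0 0
ROT     -> 0 0 28
PUSH 8  -> 0 0 28 8
ROT     -> 0 28 8 0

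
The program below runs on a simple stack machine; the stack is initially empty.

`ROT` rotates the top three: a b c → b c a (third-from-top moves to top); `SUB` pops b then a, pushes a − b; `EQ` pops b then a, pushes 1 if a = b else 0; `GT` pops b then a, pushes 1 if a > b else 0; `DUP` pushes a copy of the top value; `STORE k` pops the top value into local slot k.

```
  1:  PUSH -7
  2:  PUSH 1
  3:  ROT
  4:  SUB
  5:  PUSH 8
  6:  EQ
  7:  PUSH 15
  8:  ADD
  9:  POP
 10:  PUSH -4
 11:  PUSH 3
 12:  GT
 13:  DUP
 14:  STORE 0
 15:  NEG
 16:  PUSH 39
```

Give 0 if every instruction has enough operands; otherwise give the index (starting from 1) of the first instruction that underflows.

3

PUSH -7 -> -7
PUSH 1  -> -7 1
ROT  — needs 3 operands, stack has 2 → underflow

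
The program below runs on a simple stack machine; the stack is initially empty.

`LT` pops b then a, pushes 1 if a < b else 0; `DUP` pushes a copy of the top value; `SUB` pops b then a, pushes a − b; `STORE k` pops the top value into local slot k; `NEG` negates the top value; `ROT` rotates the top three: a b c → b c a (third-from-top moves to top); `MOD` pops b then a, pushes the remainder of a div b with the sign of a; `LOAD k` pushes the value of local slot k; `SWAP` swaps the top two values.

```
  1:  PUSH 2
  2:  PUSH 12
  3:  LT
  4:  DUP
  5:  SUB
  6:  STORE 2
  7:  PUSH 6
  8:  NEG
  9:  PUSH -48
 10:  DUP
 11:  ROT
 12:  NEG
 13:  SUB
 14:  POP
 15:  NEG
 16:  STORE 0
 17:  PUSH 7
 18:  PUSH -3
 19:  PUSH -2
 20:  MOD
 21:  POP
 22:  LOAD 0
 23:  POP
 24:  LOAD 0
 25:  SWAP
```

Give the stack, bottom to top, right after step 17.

PUSH 2   → 2
PUSH 12  → 2 12
LT       → 1
DUP      → 1 1
SUB      → 0
STORE 2  → (empty)
PUSH 6   → 6
NEG      → -6
PUSH -48 → -6 -48
DUP      → -6 -48 -48
ROT      → -48 -48 -6
NEG      → -48 -48 6
SUB      → -48 -54
POP      → -48
NEG      → 48
STORE 0  → (empty)
PUSH 7   → 7

[7]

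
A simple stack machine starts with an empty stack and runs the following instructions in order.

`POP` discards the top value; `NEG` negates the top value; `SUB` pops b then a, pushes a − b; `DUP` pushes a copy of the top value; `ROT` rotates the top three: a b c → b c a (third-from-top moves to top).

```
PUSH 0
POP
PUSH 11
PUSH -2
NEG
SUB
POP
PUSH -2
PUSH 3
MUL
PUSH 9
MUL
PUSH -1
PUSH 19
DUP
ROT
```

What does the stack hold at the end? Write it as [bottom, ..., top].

[-54, 19, 19, -1]

PUSH 0   [0]
POP      []
PUSH 11  [11]
PUSH -2  [11, -2]
NEG      [11, 2]
SUB      [9]
POP      []
PUSH -2  [-2]
PUSH 3   [-2, 3]
MUL      [-6]
PUSH 9   [-6, 9]
MUL      [-54]
PUSH -1  [-54, -1]
PUSH 19  [-54, -1, 19]
DUP      [-54, -1, 19, 19]
ROT      [-54, 19, 19, -1]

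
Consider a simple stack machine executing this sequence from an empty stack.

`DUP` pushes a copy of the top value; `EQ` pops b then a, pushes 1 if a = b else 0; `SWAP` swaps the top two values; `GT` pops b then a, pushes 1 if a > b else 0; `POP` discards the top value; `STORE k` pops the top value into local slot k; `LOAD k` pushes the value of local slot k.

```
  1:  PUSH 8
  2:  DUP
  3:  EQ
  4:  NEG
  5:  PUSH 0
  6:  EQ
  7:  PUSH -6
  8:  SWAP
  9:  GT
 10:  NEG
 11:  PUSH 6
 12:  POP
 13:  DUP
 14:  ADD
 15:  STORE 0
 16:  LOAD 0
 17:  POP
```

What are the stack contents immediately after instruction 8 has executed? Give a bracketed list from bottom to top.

[-6, 0]

PUSH 8  -> [8]
DUP     -> [8, 8]
EQ      -> [1]
NEG     -> [-1]
PUSH 0  -> [-1, 0]
EQ      -> [0]
PUSH -6 -> [0, -6]
SWAP    -> [-6, 0]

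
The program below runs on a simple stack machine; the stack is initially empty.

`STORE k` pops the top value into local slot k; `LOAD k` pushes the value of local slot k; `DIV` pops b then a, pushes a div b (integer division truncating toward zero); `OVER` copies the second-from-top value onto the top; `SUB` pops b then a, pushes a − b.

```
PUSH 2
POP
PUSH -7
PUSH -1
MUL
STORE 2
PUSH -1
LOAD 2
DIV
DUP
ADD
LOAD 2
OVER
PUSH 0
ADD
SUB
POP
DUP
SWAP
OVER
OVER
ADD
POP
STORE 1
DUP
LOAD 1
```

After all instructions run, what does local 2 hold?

7

PUSH 2  : [2]
POP     : []
PUSH -7 : [-7]
PUSH -1 : [-7, -1]
MUL     : [7]
STORE 2 : []
PUSH -1 : [-1]
LOAD 2  : [-1, 7]
DIV     : [0]
DUP     : [0, 0]
ADD     : [0]
LOAD 2  : [0, 7]
OVER    : [0, 7, 0]
PUSH 0  : [0, 7, 0, 0]
ADD     : [0, 7, 0]
SUB     : [0, 7]
POP     : [0]
DUP     : [0, 0]
SWAP    : [0, 0]
OVER    : [0, 0, 0]
OVER    : [0, 0, 0, 0]
ADD     : [0, 0, 0]
POP     : [0, 0]
STORE 1 : [0]
DUP     : [0, 0]
LOAD 1  : [0, 0, 0]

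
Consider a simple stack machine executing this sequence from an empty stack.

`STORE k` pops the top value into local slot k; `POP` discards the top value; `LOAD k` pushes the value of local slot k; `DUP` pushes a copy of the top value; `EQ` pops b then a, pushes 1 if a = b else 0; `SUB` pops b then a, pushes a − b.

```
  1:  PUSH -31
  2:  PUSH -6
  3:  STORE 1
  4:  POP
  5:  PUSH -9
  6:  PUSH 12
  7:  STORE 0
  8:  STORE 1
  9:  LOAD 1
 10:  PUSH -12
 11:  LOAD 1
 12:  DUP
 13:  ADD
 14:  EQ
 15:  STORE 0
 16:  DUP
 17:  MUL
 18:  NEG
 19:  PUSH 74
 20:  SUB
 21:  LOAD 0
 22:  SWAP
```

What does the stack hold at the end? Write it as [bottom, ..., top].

[0, -155]

PUSH -31  -31
PUSH -6   -31 -6
STORE 1   -31
POP       (empty)
PUSH -9   -9
PUSH 12   -9 12
STORE 0   -9
STORE 1   (empty)
LOAD 1    -9
PUSH -12  -9 -12
LOAD 1    -9 -12 -9
DUP       -9 -12 -9 -9
ADD       -9 -12 -18
EQ        -9 0
STORE 0   -9
DUP       -9 -9
MUL       81
NEG       -81
PUSH 74   -81 74
SUB       -155
LOAD 0    -155 0
SWAP      0 -155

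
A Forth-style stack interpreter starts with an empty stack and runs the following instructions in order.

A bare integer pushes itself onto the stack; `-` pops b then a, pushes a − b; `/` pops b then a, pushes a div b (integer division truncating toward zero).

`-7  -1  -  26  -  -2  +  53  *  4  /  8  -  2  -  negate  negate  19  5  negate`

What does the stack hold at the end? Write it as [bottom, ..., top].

-7     : [-7]
-1     : [-7, -1]
-      : [-6]
26     : [-6, 26]
-      : [-32]
-2     : [-32, -2]
+      : [-34]
53     : [-34, 53]
*      : [-1802]
4      : [-1802, 4]
/      : [-450]
8      : [-450, 8]
-      : [-458]
2      : [-458, 2]
-      : [-460]
negate : [460]
negate : [-460]
19     : [-460, 19]
5      : [-460, 19, 5]
negate : [-460, 19, -5]

[-460, 19, -5]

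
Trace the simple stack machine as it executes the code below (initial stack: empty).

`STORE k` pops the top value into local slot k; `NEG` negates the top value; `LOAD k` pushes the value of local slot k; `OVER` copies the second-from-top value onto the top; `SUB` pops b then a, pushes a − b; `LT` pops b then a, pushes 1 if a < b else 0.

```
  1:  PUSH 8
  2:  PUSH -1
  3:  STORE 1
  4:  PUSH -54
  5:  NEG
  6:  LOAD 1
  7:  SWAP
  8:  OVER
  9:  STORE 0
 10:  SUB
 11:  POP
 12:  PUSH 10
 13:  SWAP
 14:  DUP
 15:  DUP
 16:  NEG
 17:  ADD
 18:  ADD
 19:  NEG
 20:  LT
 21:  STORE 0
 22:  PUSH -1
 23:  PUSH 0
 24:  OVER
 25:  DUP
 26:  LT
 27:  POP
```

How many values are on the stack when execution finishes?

PUSH 8    [8]
PUSH -1   [8, -1]
STORE 1   [8]
PUSH -54  [8, -54]
NEG       [8, 54]
LOAD 1    [8, 54, -1]
SWAP      [8, -1, 54]
OVER      [8, -1, 54, -1]
STORE 0   [8, -1, 54]
SUB       [8, -55]
POP       [8]
PUSH 10   [8, 10]
SWAP      [10, 8]
DUP       [10, 8, 8]
DUP       [10, 8, 8, 8]
NEG       [10, 8, 8, -8]
ADD       [10, 8, 0]
ADD       [10, 8]
NEG       [10, -8]
LT        [0]
STORE 0   []
PUSH -1   [-1]
PUSH 0    [-1, 0]
OVER      [-1, 0, -1]
DUP       [-1, 0, -1, -1]
LT        [-1, 0, 0]
POP       [-1, 0]

2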